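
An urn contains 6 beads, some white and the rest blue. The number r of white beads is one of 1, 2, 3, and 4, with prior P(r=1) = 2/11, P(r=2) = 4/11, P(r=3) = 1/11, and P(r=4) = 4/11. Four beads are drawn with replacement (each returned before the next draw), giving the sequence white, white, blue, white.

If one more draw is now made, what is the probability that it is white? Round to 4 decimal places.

0.5830

Compute the likelihood of the observed sequence for each case: P(data | r = 1) = (1/6)(1/6)(5/6)(1/6) = 0.003858; P(data | r = 2) = (2/6)(2/6)(4/6)(2/6) = 0.024691; P(data | r = 3) = (3/6)(3/6)(3/6)(3/6) = 0.0625; P(data | r = 4) = (4/6)(4/6)(2/6)(4/6) = 0.098765.
Weighting by the prior gives 2/11 · 0.003858 = 0.00070146, 4/11 · 0.024691 = 0.0089787, 1/11 · 0.0625 = 0.0056818, 4/11 · 0.098765 = 0.035915; with total 0.051277.
The posterior is then P(r = 1 | data) = 0.01368, P(r = 2 | data) = 0.1751, P(r = 3 | data) = 0.11081, P(r = 4 | data) = 0.70041.
So P(white next | data) = Σ P(white next | H) P(H | data) = (1/6)(0.01368) + (1/3)(0.1751) + (1/2)(0.11081) + (2/3)(0.70041) = 0.58299.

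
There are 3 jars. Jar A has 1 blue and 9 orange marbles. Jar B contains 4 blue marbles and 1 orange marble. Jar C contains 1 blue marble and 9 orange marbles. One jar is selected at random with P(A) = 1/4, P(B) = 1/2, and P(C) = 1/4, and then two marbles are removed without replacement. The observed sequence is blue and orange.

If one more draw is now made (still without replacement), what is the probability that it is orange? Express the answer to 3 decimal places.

For each hypothesis, P(data | H) works out to: P(data | jar A) = (1/10)(9/9) = 1/10; P(data | jar B) = (4/5)(1/4) = 1/5; P(data | jar C) = (1/10)(9/9) = 1/10.
Multiplying each by its prior: 1/4 · 1/10 = 1/40, 1/2 · 1/5 = 1/10, 1/4 · 1/10 = 1/40; with total 3/20.
The posterior is then P(jar A | data) = 1/6, P(jar B | data) = 2/3, P(jar C | data) = 1/6.
So P(orange next | data) = Σ P(orange next | H) P(H | data) = (1)(1/6) + (0)(2/3) + (1)(1/6) = 1/3.

0.333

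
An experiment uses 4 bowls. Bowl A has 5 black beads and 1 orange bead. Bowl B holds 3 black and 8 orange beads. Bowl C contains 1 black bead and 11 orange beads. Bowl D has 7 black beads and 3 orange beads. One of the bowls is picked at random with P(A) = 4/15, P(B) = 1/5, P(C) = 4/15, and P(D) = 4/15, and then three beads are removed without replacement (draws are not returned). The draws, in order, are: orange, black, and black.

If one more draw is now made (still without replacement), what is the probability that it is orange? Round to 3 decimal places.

The likelihood of the observed sequence under each hypothesis: P(data | bowl A) = (1/6)(5/5)(4/4) = 0.16667; P(data | bowl B) = (8/11)(3/10)(2/9) = 0.048485; P(data | bowl C) = (11/12)(1/11)(0/10) = 0; P(data | bowl D) = (3/10)(7/9)(6/8) = 0.175.
Weighting by the prior gives 4/15 · 0.16667 = 0.044444, 1/5 · 0.048485 = 0.009697, 4/15 · 0 = 0, 4/15 · 0.175 = 0.046667; summing to 0.10081.
The posterior is then P(bowl A | data) = 0.44088, P(bowl B | data) = 0.096192, P(bowl C | data) = 0, P(bowl D | data) = 0.46293.
The predictive probability is P(orange next | data) = (0)(0.44088) + (7/8)(0.096192) + (2/7)(0.46293) = 0.21643.

0.216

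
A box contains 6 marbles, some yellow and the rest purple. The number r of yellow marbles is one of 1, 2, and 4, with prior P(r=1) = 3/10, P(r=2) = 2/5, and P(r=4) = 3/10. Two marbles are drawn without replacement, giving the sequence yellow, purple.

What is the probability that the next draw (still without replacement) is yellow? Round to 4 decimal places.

0.3662

The likelihood of the observed sequence under each hypothesis: P(data | r = 1) = (1/6)(5/5) = 1/6; P(data | r = 2) = (2/6)(4/5) = 4/15; P(data | r = 4) = (4/6)(2/5) = 4/15.
The prior-weighted likelihoods are 3/10 · 1/6 = 1/20, 2/5 · 4/15 = 8/75, 3/10 · 4/15 = 2/25; summing to 71/300.
Dividing through by the total gives posterior P(r = 1 | data) = 15/71, P(r = 2 | data) = 32/71, P(r = 4 | data) = 24/71.
Averaging over the posterior, P(yellow next | data) = (0)(15/71) + (1/4)(32/71) + (3/4)(24/71) = 26/71.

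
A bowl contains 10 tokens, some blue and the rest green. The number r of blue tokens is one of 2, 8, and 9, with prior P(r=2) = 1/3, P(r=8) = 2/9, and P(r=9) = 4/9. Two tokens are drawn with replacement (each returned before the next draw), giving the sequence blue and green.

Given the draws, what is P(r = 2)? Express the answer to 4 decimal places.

Compute the likelihood of the observed sequence for each case: P(data | r = 2) = (2/10)(8/10) = 4/25; P(data | r = 8) = (8/10)(2/10) = 4/25; P(data | r = 9) = (9/10)(1/10) = 9/100.
Weighting by the prior gives 1/3 · 4/25 = 4/75, 2/9 · 4/25 = 8/225, 4/9 · 9/100 = 1/25; summing to 29/225.
So P(r = 2 | data) = (4/75) / (29/225) = 12/29.

0.4138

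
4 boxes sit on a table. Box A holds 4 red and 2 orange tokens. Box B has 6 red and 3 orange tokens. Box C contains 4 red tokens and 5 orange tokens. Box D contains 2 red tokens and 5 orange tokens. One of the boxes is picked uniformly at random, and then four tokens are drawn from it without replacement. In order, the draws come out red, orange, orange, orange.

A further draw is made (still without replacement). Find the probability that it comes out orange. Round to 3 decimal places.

Compute the likelihood of the observed sequence for each case: P(data | box A) = (4/6)(2/5)(1/4)(0/3) = 0; P(data | box B) = (6/9)(3/8)(2/7)(1/6) = 0.011905; P(data | box C) = (4/9)(5/8)(4/7)(3/6) = 0.079365; P(data | box D) = (2/7)(5/6)(4/5)(3/4) = 0.14286.
Multiplying each by its prior: 1/4 · 0 = 0, 1/4 · 0.011905 = 0.0029762, 1/4 · 0.079365 = 0.019841, 1/4 · 0.14286 = 0.035714; these sum to 0.058532.
Dividing through by the total gives posterior P(box A | data) = 0, P(box B | data) = 0.050847, P(box C | data) = 0.33898, P(box D | data) = 0.61017.
So P(orange next | data) = Σ P(orange next | H) P(H | data) = (0)(0.050847) + (2/5)(0.33898) + (2/3)(0.61017) = 0.54237.

0.542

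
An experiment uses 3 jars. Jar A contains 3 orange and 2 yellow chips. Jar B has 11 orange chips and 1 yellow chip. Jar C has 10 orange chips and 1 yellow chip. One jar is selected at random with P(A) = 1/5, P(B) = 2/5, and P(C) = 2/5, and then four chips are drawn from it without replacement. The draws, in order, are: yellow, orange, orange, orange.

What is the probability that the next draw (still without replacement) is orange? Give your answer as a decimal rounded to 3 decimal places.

The likelihood of the observed sequence under each hypothesis: P(data | jar A) = (2/5)(3/4)(2/3)(1/2) = 1/10; P(data | jar B) = (1/12)(11/11)(10/10)(9/9) = 1/12; P(data | jar C) = (1/11)(10/10)(9/9)(8/8) = 1/11.
The prior-weighted likelihoods are 1/5 · 1/10 = 1/50, 2/5 · 1/12 = 1/30, 2/5 · 1/11 = 2/55; these sum to 74/825.
Normalising, the posterior is P(jar A | data) = 33/148, P(jar B | data) = 55/148, P(jar C | data) = 15/37.
The predictive probability is P(orange next | data) = (0)(33/148) + (1)(55/148) + (1)(15/37) = 115/148.

0.777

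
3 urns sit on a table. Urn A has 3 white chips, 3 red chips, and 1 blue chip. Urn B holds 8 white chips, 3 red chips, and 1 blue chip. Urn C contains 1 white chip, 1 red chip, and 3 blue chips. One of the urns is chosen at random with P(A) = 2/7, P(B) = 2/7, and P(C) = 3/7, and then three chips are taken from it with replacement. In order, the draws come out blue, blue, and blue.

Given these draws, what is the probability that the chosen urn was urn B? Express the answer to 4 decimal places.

Under each hypothesis, the probability of the observed sequence is: P(data | urn A) = (1/7)(1/7)(1/7) = 0.0029155; P(data | urn B) = (1/12)(1/12)(1/12) = 0.0005787; P(data | urn C) = (3/5)(3/5)(3/5) = 0.216.
The prior-weighted likelihoods are 2/7 · 0.0029155 = 0.00083299, 2/7 · 0.0005787 = 0.00016534, 3/7 · 0.216 = 0.092571; with total 0.09357.
Therefore the posterior P(urn B | data) = (0.00016534) / (0.09357) = 0.0017671.

0.0018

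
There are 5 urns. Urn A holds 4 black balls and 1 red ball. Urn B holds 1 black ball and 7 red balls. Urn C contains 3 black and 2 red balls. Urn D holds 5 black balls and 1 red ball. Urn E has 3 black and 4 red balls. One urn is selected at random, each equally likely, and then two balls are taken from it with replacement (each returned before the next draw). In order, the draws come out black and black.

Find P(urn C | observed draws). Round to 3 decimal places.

The likelihood of the observed sequence under each hypothesis: P(data | urn A) = (4/5)(4/5) = 0.64; P(data | urn B) = (1/8)(1/8) = 0.015625; P(data | urn C) = (3/5)(3/5) = 0.36; P(data | urn D) = (5/6)(5/6) = 0.69444; P(data | urn E) = (3/7)(3/7) = 0.18367.
Multiplying each by its prior: 1/5 · 0.64 = 0.128, 1/5 · 0.015625 = 0.003125, 1/5 · 0.36 = 0.072, 1/5 · 0.69444 = 0.13889, 1/5 · 0.18367 = 0.036735; with total 0.37875.
Therefore the posterior P(urn C | data) = (0.072) / (0.37875) = 0.1901.

0.190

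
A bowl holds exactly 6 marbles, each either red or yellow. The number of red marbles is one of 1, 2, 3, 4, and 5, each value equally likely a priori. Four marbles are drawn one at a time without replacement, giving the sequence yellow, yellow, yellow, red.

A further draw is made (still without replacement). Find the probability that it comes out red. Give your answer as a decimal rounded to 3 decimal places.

0.333

Under each hypothesis, the probability of the observed sequence is: P(data | r = 1) = (5/6)(4/5)(3/4)(1/3) = 1/6; P(data | r = 2) = (4/6)(3/5)(2/4)(2/3) = 2/15; P(data | r = 3) = (3/6)(2/5)(1/4)(3/3) = 1/20; P(data | r = 4) = (2/6)(1/5)(0/4) = 0; P(data | r = 5) = (1/6)(0/5) = 0.
Multiplying each by its prior: 1/5 · 1/6 = 1/30, 1/5 · 2/15 = 2/75, 1/5 · 1/20 = 1/100, 1/5 · 0 = 0, 1/5 · 0 = 0; summing to 7/100.
The posterior is then P(r = 1 | data) = 10/21, P(r = 2 | data) = 8/21, P(r = 3 | data) = 1/7, P(r = 4 | data) = 0, P(r = 5 | data) = 0.
Averaging over the posterior, P(red next | data) = (0)(10/21) + (1/2)(8/21) + (1)(1/7) = 1/3.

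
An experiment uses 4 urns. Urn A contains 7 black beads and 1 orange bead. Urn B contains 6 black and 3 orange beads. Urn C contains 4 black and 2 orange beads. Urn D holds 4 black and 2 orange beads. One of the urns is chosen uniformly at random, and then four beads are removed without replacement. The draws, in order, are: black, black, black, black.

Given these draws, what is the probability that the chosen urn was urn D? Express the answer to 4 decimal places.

Compute the likelihood of the observed sequence for each case: P(data | urn A) = (7/8)(6/7)(5/6)(4/5) = 1/2; P(data | urn B) = (6/9)(5/8)(4/7)(3/6) = 5/42; P(data | urn C) = (4/6)(3/5)(2/4)(1/3) = 1/15; P(data | urn D) = (4/6)(3/5)(2/4)(1/3) = 1/15.
Multiplying each by its prior: 1/4 · 1/2 = 1/8, 1/4 · 5/42 = 5/168, 1/4 · 1/15 = 1/60, 1/4 · 1/15 = 1/60; with total 79/420.
Hence P(urn D | data) = (1/60) / (79/420) = 7/79.

0.0886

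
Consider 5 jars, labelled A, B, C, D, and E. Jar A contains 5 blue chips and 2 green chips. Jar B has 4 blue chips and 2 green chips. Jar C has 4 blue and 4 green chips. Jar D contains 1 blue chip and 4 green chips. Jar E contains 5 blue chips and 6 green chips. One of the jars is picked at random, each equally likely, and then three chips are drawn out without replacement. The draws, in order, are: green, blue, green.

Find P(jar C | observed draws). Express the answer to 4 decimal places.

Compute the likelihood of the observed sequence for each case: P(data | jar A) = (2/7)(5/6)(1/5) = 0.047619; P(data | jar B) = (2/6)(4/5)(1/4) = 0.066667; P(data | jar C) = (4/8)(4/7)(3/6) = 0.14286; P(data | jar D) = (4/5)(1/4)(3/3) = 0.2; P(data | jar E) = (6/11)(5/10)(5/9) = 0.15152.
Weighting by the prior gives 1/5 · 0.047619 = 0.0095238, 1/5 · 0.066667 = 0.013333, 1/5 · 0.14286 = 0.028571, 1/5 · 0.2 = 0.04, 1/5 · 0.15152 = 0.030303; summing to 0.12173.
So P(jar C | data) = (0.028571) / (0.12173) = 0.23471.

0.2347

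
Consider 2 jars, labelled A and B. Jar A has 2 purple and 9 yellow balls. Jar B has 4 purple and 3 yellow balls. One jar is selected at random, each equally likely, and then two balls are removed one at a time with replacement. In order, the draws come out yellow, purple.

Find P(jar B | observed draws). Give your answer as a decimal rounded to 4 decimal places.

0.6221

Compute the likelihood of the observed sequence for each case: P(data | jar A) = (9/11)(2/11) = 0.14876; P(data | jar B) = (3/7)(4/7) = 0.2449.
Weighting by the prior gives 1/2 · 0.14876 = 0.07438, 1/2 · 0.2449 = 0.12245; these sum to 0.19683.
So P(jar B | data) = (0.12245) / (0.19683) = 0.62211.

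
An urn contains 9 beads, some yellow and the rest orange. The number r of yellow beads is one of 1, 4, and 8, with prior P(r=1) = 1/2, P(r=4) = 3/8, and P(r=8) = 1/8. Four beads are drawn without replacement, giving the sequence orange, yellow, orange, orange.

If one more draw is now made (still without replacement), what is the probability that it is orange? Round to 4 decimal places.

The likelihood of the observed sequence under each hypothesis: P(data | r = 1) = (8/9)(1/8)(7/7)(6/6) = 1/9; P(data | r = 4) = (5/9)(4/8)(4/7)(3/6) = 5/63; P(data | r = 8) = (1/9)(8/8)(0/7) = 0.
Weighting by the prior gives 1/2 · 1/9 = 1/18, 3/8 · 5/63 = 5/168, 1/8 · 0 = 0; with total 43/504.
The posterior is then P(r = 1 | data) = 28/43, P(r = 4 | data) = 15/43, P(r = 8 | data) = 0.
The predictive probability is P(orange next | data) = (1)(28/43) + (2/5)(15/43) = 34/43.

0.7907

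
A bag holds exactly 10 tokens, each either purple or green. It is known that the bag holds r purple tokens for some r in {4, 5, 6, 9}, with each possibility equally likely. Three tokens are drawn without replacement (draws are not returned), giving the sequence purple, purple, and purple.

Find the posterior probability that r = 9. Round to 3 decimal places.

0.712

For each hypothesis, P(data | H) works out to: P(data | r = 4) = (4/10)(3/9)(2/8) = 1/30; P(data | r = 5) = (5/10)(4/9)(3/8) = 1/12; P(data | r = 6) = (6/10)(5/9)(4/8) = 1/6; P(data | r = 9) = (9/10)(8/9)(7/8) = 7/10.
Weighting by the prior gives 1/4 · 1/30 = 1/120, 1/4 · 1/12 = 1/48, 1/4 · 1/6 = 1/24, 1/4 · 7/10 = 7/40; these sum to 59/240.
Therefore the posterior P(r = 9 | data) = (7/40) / (59/240) = 42/59.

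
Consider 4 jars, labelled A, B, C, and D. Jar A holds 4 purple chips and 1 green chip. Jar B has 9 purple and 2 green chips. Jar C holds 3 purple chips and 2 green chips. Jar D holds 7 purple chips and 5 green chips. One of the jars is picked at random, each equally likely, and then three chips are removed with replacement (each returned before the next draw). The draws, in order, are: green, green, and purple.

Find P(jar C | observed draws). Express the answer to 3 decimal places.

0.375

The likelihood of the observed sequence under each hypothesis: P(data | jar A) = (1/5)(1/5)(4/5) = 0.032; P(data | jar B) = (2/11)(2/11)(9/11) = 0.027047; P(data | jar C) = (2/5)(2/5)(3/5) = 0.096; P(data | jar D) = (5/12)(5/12)(7/12) = 0.10127.
The prior-weighted likelihoods are 1/4 · 0.032 = 0.008, 1/4 · 0.027047 = 0.0067618, 1/4 · 0.096 = 0.024, 1/4 · 0.10127 = 0.025318; summing to 0.06408.
So P(jar C | data) = (0.024) / (0.06408) = 0.37453.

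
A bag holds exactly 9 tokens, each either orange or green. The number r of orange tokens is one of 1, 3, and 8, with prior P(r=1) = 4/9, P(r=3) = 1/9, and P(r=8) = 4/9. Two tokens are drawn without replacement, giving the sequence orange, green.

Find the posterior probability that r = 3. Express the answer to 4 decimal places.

For each hypothesis, P(data | H) works out to: P(data | r = 1) = (1/9)(8/8) = 1/9; P(data | r = 3) = (3/9)(6/8) = 1/4; P(data | r = 8) = (8/9)(1/8) = 1/9.
Weighting by the prior gives 4/9 · 1/9 = 4/81, 1/9 · 1/4 = 1/36, 4/9 · 1/9 = 4/81; summing to 41/324.
So P(r = 3 | data) = (1/36) / (41/324) = 9/41.

0.2195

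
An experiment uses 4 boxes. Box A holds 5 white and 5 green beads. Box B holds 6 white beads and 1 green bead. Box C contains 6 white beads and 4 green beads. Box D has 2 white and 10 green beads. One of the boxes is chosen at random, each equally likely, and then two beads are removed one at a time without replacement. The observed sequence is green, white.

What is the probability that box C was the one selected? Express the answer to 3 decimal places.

For each hypothesis, P(data | H) works out to: P(data | box A) = (5/10)(5/9) = 0.27778; P(data | box B) = (1/7)(6/6) = 0.14286; P(data | box C) = (4/10)(6/9) = 0.26667; P(data | box D) = (10/12)(2/11) = 0.15152.
Weighting by the prior gives 1/4 · 0.27778 = 0.069444, 1/4 · 0.14286 = 0.035714, 1/4 · 0.26667 = 0.066667, 1/4 · 0.15152 = 0.037879; with total 0.2097.
So P(box C | data) = (0.066667) / (0.2097) = 0.31791.

0.318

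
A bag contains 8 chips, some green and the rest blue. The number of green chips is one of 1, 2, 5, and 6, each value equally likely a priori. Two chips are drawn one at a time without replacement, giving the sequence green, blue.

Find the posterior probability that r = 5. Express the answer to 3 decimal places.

The likelihood of the observed sequence under each hypothesis: P(data | r = 1) = (1/8)(7/7) = 1/8; P(data | r = 2) = (2/8)(6/7) = 3/14; P(data | r = 5) = (5/8)(3/7) = 15/56; P(data | r = 6) = (6/8)(2/7) = 3/14.
Weighting by the prior gives 1/4 · 1/8 = 1/32, 1/4 · 3/14 = 3/56, 1/4 · 15/56 = 15/224, 1/4 · 3/14 = 3/56; summing to 23/112.
Therefore the posterior P(r = 5 | data) = (15/224) / (23/112) = 15/46.

0.326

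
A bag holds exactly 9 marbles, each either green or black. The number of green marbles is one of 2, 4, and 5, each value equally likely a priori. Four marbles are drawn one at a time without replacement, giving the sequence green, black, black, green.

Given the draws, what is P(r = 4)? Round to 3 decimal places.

0.426

Compute the likelihood of the observed sequence for each case: P(data | r = 2) = (2/9)(7/8)(6/7)(1/6) = 1/36; P(data | r = 4) = (4/9)(5/8)(4/7)(3/6) = 5/63; P(data | r = 5) = (5/9)(4/8)(3/7)(4/6) = 5/63.
Weighting by the prior gives 1/3 · 1/36 = 1/108, 1/3 · 5/63 = 5/189, 1/3 · 5/63 = 5/189; with total 47/756.
So P(r = 4 | data) = (5/189) / (47/756) = 20/47.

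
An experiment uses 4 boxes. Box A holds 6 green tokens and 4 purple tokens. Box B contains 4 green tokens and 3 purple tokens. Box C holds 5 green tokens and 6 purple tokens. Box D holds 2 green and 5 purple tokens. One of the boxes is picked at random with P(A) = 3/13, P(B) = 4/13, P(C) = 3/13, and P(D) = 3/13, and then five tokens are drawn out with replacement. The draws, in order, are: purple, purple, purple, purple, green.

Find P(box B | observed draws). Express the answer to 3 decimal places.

0.165

The likelihood of the observed sequence under each hypothesis: P(data | box A) = (4/10)(4/10)(4/10)(4/10)(6/10) = 0.01536; P(data | box B) = (3/7)(3/7)(3/7)(3/7)(4/7) = 0.019278; P(data | box C) = (6/11)(6/11)(6/11)(6/11)(5/11) = 0.040236; P(data | box D) = (5/7)(5/7)(5/7)(5/7)(2/7) = 0.074374.
The prior-weighted likelihoods are 3/13 · 0.01536 = 0.0035446, 4/13 · 0.019278 = 0.0059316, 3/13 · 0.040236 = 0.0092852, 3/13 · 0.074374 = 0.017163; with total 0.035925.
By Bayes' rule, P(box B | data) = (0.0059316) / (0.035925) = 0.16511.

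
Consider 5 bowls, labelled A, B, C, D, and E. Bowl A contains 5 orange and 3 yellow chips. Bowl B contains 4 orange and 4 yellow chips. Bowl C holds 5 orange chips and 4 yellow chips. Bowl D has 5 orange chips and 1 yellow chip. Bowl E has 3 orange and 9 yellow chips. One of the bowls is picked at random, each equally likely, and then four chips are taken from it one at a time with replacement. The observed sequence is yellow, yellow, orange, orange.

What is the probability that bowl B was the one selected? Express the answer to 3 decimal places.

Compute the likelihood of the observed sequence for each case: P(data | bowl A) = (3/8)(3/8)(5/8)(5/8) = 0.054932; P(data | bowl B) = (4/8)(4/8)(4/8)(4/8) = 0.0625; P(data | bowl C) = (4/9)(4/9)(5/9)(5/9) = 0.060966; P(data | bowl D) = (1/6)(1/6)(5/6)(5/6) = 0.01929; P(data | bowl E) = (9/12)(9/12)(3/12)(3/12) = 0.035156.
The prior-weighted likelihoods are 1/5 · 0.054932 = 0.010986, 1/5 · 0.0625 = 0.0125, 1/5 · 0.060966 = 0.012193, 1/5 · 0.01929 = 0.003858, 1/5 · 0.035156 = 0.0070313; with total 0.046569.
By Bayes' rule, P(bowl B | data) = (0.0125) / (0.046569) = 0.26842.

0.268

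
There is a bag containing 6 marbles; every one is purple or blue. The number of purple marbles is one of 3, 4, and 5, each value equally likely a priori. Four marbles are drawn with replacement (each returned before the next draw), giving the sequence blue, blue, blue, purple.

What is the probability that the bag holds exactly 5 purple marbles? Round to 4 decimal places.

0.0424

For each hypothesis, P(data | H) works out to: P(data | r = 3) = (3/6)(3/6)(3/6)(3/6) = 0.0625; P(data | r = 4) = (2/6)(2/6)(2/6)(4/6) = 0.024691; P(data | r = 5) = (1/6)(1/6)(1/6)(5/6) = 0.003858.
Weighting by the prior gives 1/3 · 0.0625 = 0.020833, 1/3 · 0.024691 = 0.0082305, 1/3 · 0.003858 = 0.001286; with total 0.03035.
So P(r = 5 | data) = (0.001286) / (0.03035) = 0.042373.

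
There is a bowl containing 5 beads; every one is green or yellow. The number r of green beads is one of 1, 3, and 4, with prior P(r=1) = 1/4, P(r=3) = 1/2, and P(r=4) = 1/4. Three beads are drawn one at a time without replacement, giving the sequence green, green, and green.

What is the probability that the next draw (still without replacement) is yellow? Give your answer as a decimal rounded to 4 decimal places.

Under each hypothesis, the probability of the observed sequence is: P(data | r = 1) = (1/5)(0/4) = 0; P(data | r = 3) = (3/5)(2/4)(1/3) = 1/10; P(data | r = 4) = (4/5)(3/4)(2/3) = 2/5.
Weighting by the prior gives 1/4 · 0 = 0, 1/2 · 1/10 = 1/20, 1/4 · 2/5 = 1/10; these sum to 3/20.
Dividing through by the total gives posterior P(r = 1 | data) = 0, P(r = 3 | data) = 1/3, P(r = 4 | data) = 2/3.
The predictive probability is P(yellow next | data) = (1)(1/3) + (1/2)(2/3) = 2/3.

0.6667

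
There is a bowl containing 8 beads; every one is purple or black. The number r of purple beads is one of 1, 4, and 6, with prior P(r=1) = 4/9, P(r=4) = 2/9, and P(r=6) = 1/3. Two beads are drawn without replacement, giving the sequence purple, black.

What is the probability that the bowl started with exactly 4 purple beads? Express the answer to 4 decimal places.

0.3333

For each hypothesis, P(data | H) works out to: P(data | r = 1) = (1/8)(7/7) = 1/8; P(data | r = 4) = (4/8)(4/7) = 2/7; P(data | r = 6) = (6/8)(2/7) = 3/14.
Weighting by the prior gives 4/9 · 1/8 = 1/18, 2/9 · 2/7 = 4/63, 1/3 · 3/14 = 1/14; these sum to 4/21.
Hence P(r = 4 | data) = (4/63) / (4/21) = 1/3.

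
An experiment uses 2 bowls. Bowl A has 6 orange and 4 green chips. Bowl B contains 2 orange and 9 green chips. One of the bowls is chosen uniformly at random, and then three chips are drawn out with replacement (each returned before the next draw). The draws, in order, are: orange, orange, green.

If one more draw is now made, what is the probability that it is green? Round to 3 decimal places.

The likelihood of the observed sequence under each hypothesis: P(data | bowl A) = (6/10)(6/10)(4/10) = 0.144; P(data | bowl B) = (2/11)(2/11)(9/11) = 0.027047.
The prior-weighted likelihoods are 1/2 · 0.144 = 0.072, 1/2 · 0.027047 = 0.013524; with total 0.085524.
Normalising, the posterior is P(bowl A | data) = 0.84187, P(bowl B | data) = 0.15813.
The predictive probability is P(green next | data) = (2/5)(0.84187) + (9/11)(0.15813) = 0.46613.

0.466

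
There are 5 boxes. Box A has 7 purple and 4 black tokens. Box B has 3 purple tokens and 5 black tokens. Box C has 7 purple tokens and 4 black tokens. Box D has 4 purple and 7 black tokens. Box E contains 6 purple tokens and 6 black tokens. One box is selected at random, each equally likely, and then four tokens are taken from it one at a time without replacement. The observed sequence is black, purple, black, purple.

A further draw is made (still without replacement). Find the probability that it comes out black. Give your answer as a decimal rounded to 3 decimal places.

0.512

The likelihood of the observed sequence under each hypothesis: P(data | box A) = (4/11)(7/10)(3/9)(6/8) = 0.063636; P(data | box B) = (5/8)(3/7)(4/6)(2/5) = 0.071429; P(data | box C) = (4/11)(7/10)(3/9)(6/8) = 0.063636; P(data | box D) = (7/11)(4/10)(6/9)(3/8) = 0.063636; P(data | box E) = (6/12)(6/11)(5/10)(5/9) = 0.075758.
Weighting by the prior gives 1/5 · 0.063636 = 0.012727, 1/5 · 0.071429 = 0.014286, 1/5 · 0.063636 = 0.012727, 1/5 · 0.063636 = 0.012727, 1/5 · 0.075758 = 0.015152; with total 0.067619.
Dividing through by the total gives posterior P(box A | data) = 0.18822, P(box B | data) = 0.21127, P(box C | data) = 0.18822, P(box D | data) = 0.18822, P(box E | data) = 0.22407.
The predictive probability is P(black next | data) = (2/7)(0.18822) + (3/4)(0.21127) + (2/7)(0.18822) + (5/7)(0.18822) + (1/2)(0.22407) = 0.51248.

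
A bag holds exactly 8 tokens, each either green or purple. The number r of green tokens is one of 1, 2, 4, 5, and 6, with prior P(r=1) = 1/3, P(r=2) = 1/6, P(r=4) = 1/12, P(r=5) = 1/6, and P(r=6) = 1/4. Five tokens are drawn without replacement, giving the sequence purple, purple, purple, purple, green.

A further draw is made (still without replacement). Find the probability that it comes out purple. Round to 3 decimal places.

0.882

Under each hypothesis, the probability of the observed sequence is: P(data | r = 1) = (7/8)(6/7)(5/6)(4/5)(1/4) = 1/8; P(data | r = 2) = (6/8)(5/7)(4/6)(3/5)(2/4) = 3/28; P(data | r = 4) = (4/8)(3/7)(2/6)(1/5)(4/4) = 1/70; P(data | r = 5) = (3/8)(2/7)(1/6)(0/5) = 0; P(data | r = 6) = (2/8)(1/7)(0/6) = 0.
Weighting by the prior gives 1/3 · 1/8 = 1/24, 1/6 · 3/28 = 1/56, 1/12 · 1/70 = 1/840, 1/6 · 0 = 0, 1/4 · 0 = 0; these sum to 17/280.
Normalising, the posterior is P(r = 1 | data) = 35/51, P(r = 2 | data) = 5/17, P(r = 4 | data) = 1/51, P(r = 5 | data) = 0, P(r = 6 | data) = 0.
The predictive probability is P(purple next | data) = (1)(35/51) + (2/3)(5/17) + (0)(1/51) = 15/17.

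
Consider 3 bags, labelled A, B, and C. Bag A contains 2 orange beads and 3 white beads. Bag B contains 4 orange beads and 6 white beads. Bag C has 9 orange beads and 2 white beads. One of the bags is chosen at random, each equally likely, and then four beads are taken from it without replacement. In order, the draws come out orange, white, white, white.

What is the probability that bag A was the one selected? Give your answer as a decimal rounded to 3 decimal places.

The likelihood of the observed sequence under each hypothesis: P(data | bag A) = (2/5)(3/4)(2/3)(1/2) = 1/10; P(data | bag B) = (4/10)(6/9)(5/8)(4/7) = 2/21; P(data | bag C) = (9/11)(2/10)(1/9)(0/8) = 0.
Multiplying each by its prior: 1/3 · 1/10 = 1/30, 1/3 · 2/21 = 2/63, 1/3 · 0 = 0; these sum to 41/630.
So P(bag A | data) = (1/30) / (41/630) = 21/41.

0.512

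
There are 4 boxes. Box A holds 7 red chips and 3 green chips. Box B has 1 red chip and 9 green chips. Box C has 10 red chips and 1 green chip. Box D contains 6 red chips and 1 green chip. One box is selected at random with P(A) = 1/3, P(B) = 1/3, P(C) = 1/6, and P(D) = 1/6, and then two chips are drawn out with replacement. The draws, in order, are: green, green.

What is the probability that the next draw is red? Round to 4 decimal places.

Compute the likelihood of the observed sequence for each case: P(data | box A) = (3/10)(3/10) = 0.09; P(data | box B) = (9/10)(9/10) = 0.81; P(data | box C) = (1/11)(1/11) = 0.0082645; P(data | box D) = (1/7)(1/7) = 0.020408.
Weighting by the prior gives 1/3 · 0.09 = 0.03, 1/3 · 0.81 = 0.27, 1/6 · 0.0082645 = 0.0013774, 1/6 · 0.020408 = 0.0034014; with total 0.30478.
The posterior is then P(box A | data) = 0.098432, P(box B | data) = 0.88589, P(box C | data) = 0.0045194, P(box D | data) = 0.01116.
The predictive probability is P(red next | data) = (7/10)(0.098432) + (1/10)(0.88589) + (10/11)(0.0045194) + (6/7)(0.01116) = 0.17117.

0.1712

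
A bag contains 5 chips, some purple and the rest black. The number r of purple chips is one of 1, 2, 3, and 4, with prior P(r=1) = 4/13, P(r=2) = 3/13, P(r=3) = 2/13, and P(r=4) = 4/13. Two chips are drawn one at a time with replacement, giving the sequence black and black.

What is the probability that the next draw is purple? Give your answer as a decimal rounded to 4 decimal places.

0.3068

Under each hypothesis, the probability of the observed sequence is: P(data | r = 1) = (4/5)(4/5) = 16/25; P(data | r = 2) = (3/5)(3/5) = 9/25; P(data | r = 3) = (2/5)(2/5) = 4/25; P(data | r = 4) = (1/5)(1/5) = 1/25.
Weighting by the prior gives 4/13 · 16/25 = 64/325, 3/13 · 9/25 = 27/325, 2/13 · 4/25 = 8/325, 4/13 · 1/25 = 4/325; these sum to 103/325.
Dividing through by the total gives posterior P(r = 1 | data) = 64/103, P(r = 2 | data) = 27/103, P(r = 3 | data) = 8/103, P(r = 4 | data) = 4/103.
So P(purple next | data) = Σ P(purple next | H) P(H | data) = (1/5)(64/103) + (2/5)(27/103) + (3/5)(8/103) + (4/5)(4/103) = 158/515.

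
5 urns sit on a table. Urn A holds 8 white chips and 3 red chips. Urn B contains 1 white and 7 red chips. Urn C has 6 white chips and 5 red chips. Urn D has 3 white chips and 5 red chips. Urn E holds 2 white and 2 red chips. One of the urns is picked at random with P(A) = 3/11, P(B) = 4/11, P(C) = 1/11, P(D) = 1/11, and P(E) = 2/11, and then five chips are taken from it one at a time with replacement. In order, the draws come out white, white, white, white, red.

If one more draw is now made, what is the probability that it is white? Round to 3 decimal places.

0.651

For each hypothesis, P(data | H) works out to: P(data | urn A) = (8/11)(8/11)(8/11)(8/11)(3/11) = 0.076299; P(data | urn B) = (1/8)(1/8)(1/8)(1/8)(7/8) = 0.00021362; P(data | urn C) = (6/11)(6/11)(6/11)(6/11)(5/11) = 0.040236; P(data | urn D) = (3/8)(3/8)(3/8)(3/8)(5/8) = 0.01236; P(data | urn E) = (2/4)(2/4)(2/4)(2/4)(2/4) = 0.03125.
The prior-weighted likelihoods are 3/11 · 0.076299 = 0.020809, 4/11 · 0.00021362 = 7.7681e-05, 1/11 · 0.040236 = 0.0036578, 1/11 · 0.01236 = 0.0011236, 2/11 · 0.03125 = 0.0056818; with total 0.03135.
Dividing through by the total gives posterior P(urn A | data) = 0.66376, P(urn B | data) = 0.0024779, P(urn C | data) = 0.11668, P(urn D | data) = 0.035841, P(urn E | data) = 0.18124.
Averaging over the posterior, P(white next | data) = (8/11)(0.66376) + (1/8)(0.0024779) + (6/11)(0.11668) + (3/8)(0.035841) + (1/2)(0.18124) = 0.65075.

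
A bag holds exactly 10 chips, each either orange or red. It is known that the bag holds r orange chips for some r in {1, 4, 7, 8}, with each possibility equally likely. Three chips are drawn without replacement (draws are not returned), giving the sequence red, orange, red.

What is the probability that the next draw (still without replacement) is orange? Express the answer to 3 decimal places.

0.414

Under each hypothesis, the probability of the observed sequence is: P(data | r = 1) = (9/10)(1/9)(8/8) = 1/10; P(data | r = 4) = (6/10)(4/9)(5/8) = 1/6; P(data | r = 7) = (3/10)(7/9)(2/8) = 7/120; P(data | r = 8) = (2/10)(8/9)(1/8) = 1/45.
Multiplying each by its prior: 1/4 · 1/10 = 1/40, 1/4 · 1/6 = 1/24, 1/4 · 7/120 = 7/480, 1/4 · 1/45 = 1/180; summing to 25/288.
Normalising, the posterior is P(r = 1 | data) = 36/125, P(r = 4 | data) = 12/25, P(r = 7 | data) = 21/125, P(r = 8 | data) = 8/125.
The predictive probability is P(orange next | data) = (0)(36/125) + (3/7)(12/25) + (6/7)(21/125) + (1)(8/125) = 362/875.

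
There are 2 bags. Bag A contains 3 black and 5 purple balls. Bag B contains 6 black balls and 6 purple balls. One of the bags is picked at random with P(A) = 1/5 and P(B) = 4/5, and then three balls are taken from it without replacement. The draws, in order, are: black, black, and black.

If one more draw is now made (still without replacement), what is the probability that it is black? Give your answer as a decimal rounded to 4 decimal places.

Under each hypothesis, the probability of the observed sequence is: P(data | bag A) = (3/8)(2/7)(1/6) = 1/56; P(data | bag B) = (6/12)(5/11)(4/10) = 1/11.
Weighting by the prior gives 1/5 · 1/56 = 1/280, 4/5 · 1/11 = 4/55; these sum to 47/616.
Normalising, the posterior is P(bag A | data) = 11/235, P(bag B | data) = 224/235.
Averaging over the posterior, P(black next | data) = (0)(11/235) + (1/3)(224/235) = 224/705.

0.3177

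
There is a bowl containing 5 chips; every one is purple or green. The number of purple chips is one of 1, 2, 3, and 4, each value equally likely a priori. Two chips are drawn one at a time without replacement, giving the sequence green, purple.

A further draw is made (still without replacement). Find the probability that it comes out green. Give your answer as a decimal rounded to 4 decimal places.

Compute the likelihood of the observed sequence for each case: P(data | r = 1) = (4/5)(1/4) = 1/5; P(data | r = 2) = (3/5)(2/4) = 3/10; P(data | r = 3) = (2/5)(3/4) = 3/10; P(data | r = 4) = (1/5)(4/4) = 1/5.
Weighting by the prior gives 1/4 · 1/5 = 1/20, 1/4 · 3/10 = 3/40, 1/4 · 3/10 = 3/40, 1/4 · 1/5 = 1/20; summing to 1/4.
Normalising, the posterior is P(r = 1 | data) = 1/5, P(r = 2 | data) = 3/10, P(r = 3 | data) = 3/10, P(r = 4 | data) = 1/5.
The predictive probability is P(green next | data) = (1)(1/5) + (2/3)(3/10) + (1/3)(3/10) + (0)(1/5) = 1/2.

0.5000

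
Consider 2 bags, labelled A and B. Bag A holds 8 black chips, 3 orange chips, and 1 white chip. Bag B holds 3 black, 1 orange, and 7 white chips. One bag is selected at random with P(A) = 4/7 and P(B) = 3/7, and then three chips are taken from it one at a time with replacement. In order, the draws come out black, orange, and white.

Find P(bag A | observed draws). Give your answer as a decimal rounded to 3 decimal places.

For each hypothesis, P(data | H) works out to: P(data | bag A) = (8/12)(3/12)(1/12) = 0.013889; P(data | bag B) = (3/11)(1/11)(7/11) = 0.015778.
Multiplying each by its prior: 4/7 · 0.013889 = 0.0079365, 3/7 · 0.015778 = 0.0067618; with total 0.014698.
So P(bag A | data) = (0.0079365) / (0.014698) = 0.53996.

0.540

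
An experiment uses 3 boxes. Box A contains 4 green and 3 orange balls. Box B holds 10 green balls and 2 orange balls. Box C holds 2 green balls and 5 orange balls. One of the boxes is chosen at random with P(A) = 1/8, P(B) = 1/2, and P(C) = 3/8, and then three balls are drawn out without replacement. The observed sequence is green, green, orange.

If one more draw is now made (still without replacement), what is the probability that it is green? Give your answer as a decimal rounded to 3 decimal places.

The likelihood of the observed sequence under each hypothesis: P(data | box A) = (4/7)(3/6)(3/5) = 0.17143; P(data | box B) = (10/12)(9/11)(2/10) = 0.13636; P(data | box C) = (2/7)(1/6)(5/5) = 0.047619.
The prior-weighted likelihoods are 1/8 · 0.17143 = 0.021429, 1/2 · 0.13636 = 0.068182, 3/8 · 0.047619 = 0.017857; these sum to 0.10747.
The posterior is then P(box A | data) = 0.1994, P(box B | data) = 0.63444, P(box C | data) = 0.16616.
Averaging over the posterior, P(green next | data) = (1/2)(0.1994) + (8/9)(0.63444) + (0)(0.16616) = 0.66365.

0.664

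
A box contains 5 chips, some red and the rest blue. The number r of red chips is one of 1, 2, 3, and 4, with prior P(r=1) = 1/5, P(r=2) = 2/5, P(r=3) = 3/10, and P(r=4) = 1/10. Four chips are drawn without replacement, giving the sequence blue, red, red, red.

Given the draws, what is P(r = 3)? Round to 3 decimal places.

0.600

For each hypothesis, P(data | H) works out to: P(data | r = 1) = (4/5)(1/4)(0/3) = 0; P(data | r = 2) = (3/5)(2/4)(1/3)(0/2) = 0; P(data | r = 3) = (2/5)(3/4)(2/3)(1/2) = 1/10; P(data | r = 4) = (1/5)(4/4)(3/3)(2/2) = 1/5.
The prior-weighted likelihoods are 1/5 · 0 = 0, 2/5 · 0 = 0, 3/10 · 1/10 = 3/100, 1/10 · 1/5 = 1/50; with total 1/20.
Hence P(r = 3 | data) = (3/100) / (1/20) = 3/5.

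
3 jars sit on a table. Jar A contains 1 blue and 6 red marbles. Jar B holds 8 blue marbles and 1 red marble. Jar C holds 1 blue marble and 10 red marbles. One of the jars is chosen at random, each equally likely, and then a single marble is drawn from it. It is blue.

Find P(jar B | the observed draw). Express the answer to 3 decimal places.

The likelihood of this draw under each hypothesis: P(data | jar A) = (1/7) = 0.14286; P(data | jar B) = (8/9) = 0.88889; P(data | jar C) = (1/11) = 0.090909.
Weighting by the prior gives 1/3 · 0.14286 = 0.047619, 1/3 · 0.88889 = 0.2963, 1/3 · 0.090909 = 0.030303; with total 0.37422.
By Bayes' rule, P(jar B | data) = (0.2963) / (0.37422) = 0.79177.

0.792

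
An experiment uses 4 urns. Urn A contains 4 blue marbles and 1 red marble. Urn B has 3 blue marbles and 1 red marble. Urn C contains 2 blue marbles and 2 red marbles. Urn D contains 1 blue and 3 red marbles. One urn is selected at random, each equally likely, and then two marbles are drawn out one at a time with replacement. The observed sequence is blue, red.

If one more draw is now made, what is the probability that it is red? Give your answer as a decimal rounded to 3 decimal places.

0.439

For each hypothesis, P(data | H) works out to: P(data | urn A) = (4/5)(1/5) = 4/25; P(data | urn B) = (3/4)(1/4) = 3/16; P(data | urn C) = (2/4)(2/4) = 1/4; P(data | urn D) = (1/4)(3/4) = 3/16.
Weighting by the prior gives 1/4 · 4/25 = 1/25, 1/4 · 3/16 = 3/64, 1/4 · 1/4 = 1/16, 1/4 · 3/16 = 3/64; summing to 157/800.
Normalising, the posterior is P(urn A | data) = 0.20382, P(urn B | data) = 0.23885, P(urn C | data) = 0.31847, P(urn D | data) = 0.23885.
The predictive probability is P(red next | data) = (1/5)(0.20382) + (1/4)(0.23885) + (1/2)(0.31847) + (3/4)(0.23885) = 0.43885.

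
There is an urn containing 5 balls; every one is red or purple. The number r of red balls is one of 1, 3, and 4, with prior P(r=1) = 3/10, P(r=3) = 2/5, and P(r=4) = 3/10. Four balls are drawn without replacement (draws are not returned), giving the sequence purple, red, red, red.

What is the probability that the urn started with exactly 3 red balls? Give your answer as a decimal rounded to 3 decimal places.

0.400

For each hypothesis, P(data | H) works out to: P(data | r = 1) = (4/5)(1/4)(0/3) = 0; P(data | r = 3) = (2/5)(3/4)(2/3)(1/2) = 1/10; P(data | r = 4) = (1/5)(4/4)(3/3)(2/2) = 1/5.
Multiplying each by its prior: 3/10 · 0 = 0, 2/5 · 1/10 = 1/25, 3/10 · 1/5 = 3/50; with total 1/10.
Therefore the posterior P(r = 3 | data) = (1/25) / (1/10) = 2/5.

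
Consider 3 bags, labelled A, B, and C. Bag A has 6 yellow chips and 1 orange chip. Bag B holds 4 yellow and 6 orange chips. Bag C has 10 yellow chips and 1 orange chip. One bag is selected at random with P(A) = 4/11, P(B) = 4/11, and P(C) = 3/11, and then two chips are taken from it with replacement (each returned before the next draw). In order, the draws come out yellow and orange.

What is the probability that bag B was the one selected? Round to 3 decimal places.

0.565

Under each hypothesis, the probability of the observed sequence is: P(data | bag A) = (6/7)(1/7) = 0.12245; P(data | bag B) = (4/10)(6/10) = 0.24; P(data | bag C) = (10/11)(1/11) = 0.082645.
Multiplying each by its prior: 4/11 · 0.12245 = 0.044527, 4/11 · 0.24 = 0.087273, 3/11 · 0.082645 = 0.022539; summing to 0.15434.
So P(bag B | data) = (0.087273) / (0.15434) = 0.56546.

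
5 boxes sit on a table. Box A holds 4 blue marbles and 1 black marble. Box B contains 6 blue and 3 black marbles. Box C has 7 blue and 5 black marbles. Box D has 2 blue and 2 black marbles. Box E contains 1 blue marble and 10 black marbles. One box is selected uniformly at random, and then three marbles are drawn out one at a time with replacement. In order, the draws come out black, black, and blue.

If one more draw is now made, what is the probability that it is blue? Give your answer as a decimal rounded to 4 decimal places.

Under each hypothesis, the probability of the observed sequence is: P(data | box A) = (1/5)(1/5)(4/5) = 0.032; P(data | box B) = (3/9)(3/9)(6/9) = 0.074074; P(data | box C) = (5/12)(5/12)(7/12) = 0.10127; P(data | box D) = (2/4)(2/4)(2/4) = 0.125; P(data | box E) = (10/11)(10/11)(1/11) = 0.075131.
The prior-weighted likelihoods are 1/5 · 0.032 = 0.0064, 1/5 · 0.074074 = 0.014815, 1/5 · 0.10127 = 0.020255, 1/5 · 0.125 = 0.025, 1/5 · 0.075131 = 0.015026; summing to 0.081496.
Dividing through by the total gives posterior P(box A | data) = 0.078532, P(box B | data) = 0.18179, P(box C | data) = 0.24854, P(box D | data) = 0.30676, P(box E | data) = 0.18438.
So P(blue next | data) = Σ P(blue next | H) P(H | data) = (4/5)(0.078532) + (2/3)(0.18179) + (7/12)(0.24854) + (1/2)(0.30676) + (1/11)(0.18438) = 0.49914.

0.4991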